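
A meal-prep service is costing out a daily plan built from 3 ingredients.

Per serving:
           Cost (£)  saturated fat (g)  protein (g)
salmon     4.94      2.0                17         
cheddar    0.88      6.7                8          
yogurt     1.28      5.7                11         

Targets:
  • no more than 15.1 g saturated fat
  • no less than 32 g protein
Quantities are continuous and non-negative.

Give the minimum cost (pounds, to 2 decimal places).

Let x1 = servings of salmon, x2 = servings of cheddar, x3 = servings of yogurt.
min 4.94x1 + 0.88x2 + 1.28x3 s.t.:
  2x1 + 6.7x2 + 5.7x3 ≤ 15.1   (saturated fat)
  17x1 + 8x2 + 11x3 ≥ 32   (protein)
  x1, x2, x3 ≥ 0.
The minimum-cost mix takes nothing from cheddar — only salmon, yogurt. Binding constraints: saturated fat and protein.
Optimal quantities: salmon = 0.2176 servings, yogurt = 2.573 servings.
Cost = 4.94·0.2176 + 1.28·2.573 = 4.3684.

£4.37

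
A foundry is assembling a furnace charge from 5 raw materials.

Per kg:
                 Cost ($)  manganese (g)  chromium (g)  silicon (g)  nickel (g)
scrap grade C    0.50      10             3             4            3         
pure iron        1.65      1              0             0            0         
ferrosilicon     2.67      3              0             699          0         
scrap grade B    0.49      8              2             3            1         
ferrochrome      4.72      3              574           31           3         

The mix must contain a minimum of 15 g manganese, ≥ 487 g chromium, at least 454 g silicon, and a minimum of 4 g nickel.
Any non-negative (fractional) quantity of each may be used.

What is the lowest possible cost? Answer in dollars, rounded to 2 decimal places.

$6.13

Let x1 = kg of scrap grade C, x2 = kg of pure iron, x3 = kg of ferrosilicon, x4 = kg of scrap grade B, x5 = kg of ferrochrome.
min 0.5x1 + 1.65x2 + 2.67x3 + 0.49x4 + 4.72x5 s.t.:
  10x1 + 1x2 + 3x3 + 8x4 + 3x5 ≥ 15   (manganese)
  3x1 + 2x4 + 574x5 ≥ 487   (chromium)
  4x1 + 699x3 + 3x4 + 31x5 ≥ 454   (silicon)
  3x1 + 1x4 + 3x5 ≥ 4   (nickel)
  x1, x2, x3, x4, x5 ≥ 0.
The cheapest feasible vertex uses only scrap grade C, ferrosilicon, ferrochrome; pure iron, scrap grade B are not used. Binding constraints: manganese, chromium, silicon.
So scrap grade C = 1.065 kg, ferrosilicon = 0.606 kg, ferrochrome = 0.8429 kg.
Total cost: 0.5·1.065 + 2.67·0.606 + 4.72·0.8429 = 6.1290.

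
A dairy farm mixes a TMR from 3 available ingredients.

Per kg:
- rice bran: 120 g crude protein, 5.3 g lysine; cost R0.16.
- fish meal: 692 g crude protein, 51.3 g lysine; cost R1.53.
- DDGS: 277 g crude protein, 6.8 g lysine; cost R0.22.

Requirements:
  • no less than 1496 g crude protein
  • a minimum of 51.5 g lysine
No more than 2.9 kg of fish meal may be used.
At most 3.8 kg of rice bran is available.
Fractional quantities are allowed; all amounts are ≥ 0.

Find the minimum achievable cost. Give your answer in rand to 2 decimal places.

R1.60

Let x1 = kg of rice bran, x2 = kg of fish meal, x3 = kg of DDGS.
Minimise 0.16x1 + 1.53x2 + 0.22x3 subject to:
  120x1 + 692x2 + 277x3 ≥ 1496   (crude protein)
  5.3x1 + 51.3x2 + 6.8x3 ≥ 51.5   (lysine)
  x2 ≤ 2.9
  x1 ≤ 3.8
  x1, x2, x3 ≥ 0.
All 3 inputs are positive at the optimum. There the crude protein, lysine, the rice bran cap constraints are tight.
Solving gives x1 = 3.8, x2 = 0.1699, x3 = 3.33.
Objective = 0.16·3.8 + 1.53·0.1699 + 0.22·3.33 = 1.6005.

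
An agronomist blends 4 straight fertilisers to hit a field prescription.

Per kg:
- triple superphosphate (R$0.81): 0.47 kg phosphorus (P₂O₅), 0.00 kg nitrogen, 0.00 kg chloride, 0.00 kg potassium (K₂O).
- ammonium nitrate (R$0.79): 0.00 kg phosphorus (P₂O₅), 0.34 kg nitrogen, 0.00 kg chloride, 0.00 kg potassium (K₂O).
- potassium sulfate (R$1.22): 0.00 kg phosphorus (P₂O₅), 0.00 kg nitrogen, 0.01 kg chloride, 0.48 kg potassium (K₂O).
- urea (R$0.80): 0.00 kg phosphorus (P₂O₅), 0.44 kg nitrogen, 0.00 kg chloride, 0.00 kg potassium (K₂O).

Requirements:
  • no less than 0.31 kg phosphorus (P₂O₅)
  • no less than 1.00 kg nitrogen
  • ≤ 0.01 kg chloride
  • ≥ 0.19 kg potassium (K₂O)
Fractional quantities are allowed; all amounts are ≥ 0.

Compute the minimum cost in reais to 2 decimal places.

R$2.84

Let x1 = kg of triple superphosphate, x2 = kg of ammonium nitrate, x3 = kg of potassium sulfate, x4 = kg of urea.
Minimise 0.81x1 + 0.79x2 + 1.22x3 + 0.8x4 s.t.:
  0.47x1 ≥ 0.31   (phosphorus (P₂O₅))
  0.34x2 + 0.44x4 ≥ 1   (nitrogen)
  0.01x3 ≤ 0.01   (chloride)
  0.48x3 ≥ 0.19   (potassium (K₂O))
  x1, x2, x3, x4 ≥ 0.
At the optimum only triple superphosphate, potassium sulfate, urea are positive (ammonium nitrate = 0). There the phosphorus (P₂O₅), nitrogen, potassium (K₂O) constraints are tight.
Optimal quantities: triple superphosphate = 0.6596 kg, potassium sulfate = 0.3958 kg, urea = 2.273 kg.
Objective = 0.81·0.6596 + 1.22·0.3958 + 0.8·2.273 = 2.8356.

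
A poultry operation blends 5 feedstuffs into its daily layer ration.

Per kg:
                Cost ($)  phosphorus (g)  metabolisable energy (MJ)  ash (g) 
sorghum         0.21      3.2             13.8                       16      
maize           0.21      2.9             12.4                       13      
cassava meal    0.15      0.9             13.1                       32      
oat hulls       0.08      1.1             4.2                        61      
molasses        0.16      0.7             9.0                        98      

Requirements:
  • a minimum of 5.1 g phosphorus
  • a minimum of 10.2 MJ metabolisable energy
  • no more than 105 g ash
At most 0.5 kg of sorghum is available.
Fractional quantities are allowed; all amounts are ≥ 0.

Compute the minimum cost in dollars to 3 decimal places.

$0.358

Let x1 = kg of sorghum, x2 = kg of maize, x3 = kg of cassava meal, x4 = kg of oat hulls, x5 = kg of molasses.
Minimise 0.21x1 + 0.21x2 + 0.15x3 + 0.08x4 + 0.16x5 subject to:
  3.2x1 + 2.9x2 + 0.9x3 + 1.1x4 + 0.7x5 ≥ 5.1   (phosphorus)
  13.8x1 + 12.4x2 + 13.1x3 + 4.2x4 + 9x5 ≥ 10.2   (metabolisable energy)
  16x1 + 13x2 + 32x3 + 61x4 + 98x5 ≤ 105   (ash)
  x1 ≤ 0.5
  x1, x2, x3, x4, x5 ≥ 0.
The cheapest feasible vertex uses only sorghum, maize; cassava meal, oat hulls, molasses are not used. Binding constraints: phosphorus and the sorghum cap.
Optimal quantities: sorghum = 0.5 kg, maize = 1.207 kg.
Objective = 0.21·0.5 + 0.21·1.207 = 0.35847.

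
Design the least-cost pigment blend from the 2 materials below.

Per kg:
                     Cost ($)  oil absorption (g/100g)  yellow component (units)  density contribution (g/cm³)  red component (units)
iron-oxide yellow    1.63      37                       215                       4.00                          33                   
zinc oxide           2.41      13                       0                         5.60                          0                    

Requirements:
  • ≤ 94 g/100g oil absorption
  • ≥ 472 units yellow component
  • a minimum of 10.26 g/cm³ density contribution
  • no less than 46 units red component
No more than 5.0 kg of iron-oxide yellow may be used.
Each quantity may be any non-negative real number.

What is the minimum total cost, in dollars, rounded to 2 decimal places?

Let x1 = kg of iron-oxide yellow, x2 = kg of zinc oxide.
Minimise 1.63x1 + 2.41x2 subject to:
  37x1 + 13x2 ≤ 94   (oil absorption)
  215x1 ≥ 472   (yellow component)
  4x1 + 5.6x2 ≥ 10.26   (density contribution)
  33x1 ≥ 46   (red component)
  x1 ≤ 5
  x1, x2 ≥ 0.
Both inputs are positive at the optimum. The oil absorption and density contribution requirements are met with equality.
Optimal quantities: iron-oxide yellow = 2.532 kg, zinc oxide = 0.02332 kg.
Hence cost = 1.63·2.532 + 2.41·0.02332 = $4.1834.

$4.18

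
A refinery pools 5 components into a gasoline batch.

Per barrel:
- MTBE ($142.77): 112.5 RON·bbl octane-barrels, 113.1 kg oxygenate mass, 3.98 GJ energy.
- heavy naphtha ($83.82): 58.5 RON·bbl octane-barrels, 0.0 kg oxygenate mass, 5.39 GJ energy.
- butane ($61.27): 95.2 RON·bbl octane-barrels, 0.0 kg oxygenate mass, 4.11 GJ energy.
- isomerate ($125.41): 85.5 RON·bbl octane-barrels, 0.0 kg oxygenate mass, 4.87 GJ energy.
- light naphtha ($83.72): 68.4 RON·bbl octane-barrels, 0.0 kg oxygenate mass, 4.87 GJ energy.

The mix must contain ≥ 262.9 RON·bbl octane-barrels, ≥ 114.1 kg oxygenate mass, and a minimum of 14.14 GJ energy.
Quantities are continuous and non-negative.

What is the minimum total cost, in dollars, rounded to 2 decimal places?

$294.97

This is a linear program. Let x1 = barrels of MTBE, x2 = barrels of heavy naphtha, x3 = barrels of butane, x4 = barrels of isomerate, x5 = barrels of light naphtha.
Minimise 142.77x1 + 83.82x2 + 61.27x3 + 125.41x4 + 83.72x5 subject to:
  112.5x1 + 58.5x2 + 95.2x3 + 85.5x4 + 68.4x5 ≥ 262.9   (octane-barrels)
  113.1x1 ≥ 114.1   (oxygenate mass)
  3.98x1 + 5.39x2 + 4.11x3 + 4.87x4 + 4.87x5 ≥ 14.14   (energy)
  x1, x2, x3, x4, x5 ≥ 0.
At the optimum only MTBE, butane are positive (heavy naphtha, isomerate, light naphtha = 0). Binding constraints: oxygenate mass and energy.
That vertex is x1 = 1.0088, x3 = 2.4635.
Total cost: 142.77·1.0088 + 61.27·2.4635 = 294.96502.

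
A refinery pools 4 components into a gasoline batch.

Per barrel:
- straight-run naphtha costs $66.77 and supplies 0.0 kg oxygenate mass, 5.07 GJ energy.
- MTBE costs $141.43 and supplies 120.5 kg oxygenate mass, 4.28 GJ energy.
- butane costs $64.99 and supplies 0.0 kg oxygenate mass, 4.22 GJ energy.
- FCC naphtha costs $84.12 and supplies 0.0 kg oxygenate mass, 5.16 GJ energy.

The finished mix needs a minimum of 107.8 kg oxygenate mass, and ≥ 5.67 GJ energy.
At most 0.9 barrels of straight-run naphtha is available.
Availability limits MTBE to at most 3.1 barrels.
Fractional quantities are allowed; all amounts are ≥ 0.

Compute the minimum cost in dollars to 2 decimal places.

Treat it as an LP. Let x1 = barrels of straight-run naphtha, x2 = barrels of MTBE, x3 = barrels of butane, x4 = barrels of FCC naphtha.
Minimise 66.77x1 + 141.43x2 + 64.99x3 + 84.12x4 with:
  120.5x2 ≥ 107.8   (oxygenate mass)
  5.07x1 + 4.28x2 + 4.22x3 + 5.16x4 ≥ 5.67   (energy)
  x1 ≤ 0.9
  x2 ≤ 3.1
  x1, x2, x3, x4 ≥ 0.
The optimal basis is {straight-run naphtha, MTBE}; butane, FCC naphtha drop out. Binding constraints: oxygenate mass and energy.
Optimal quantities: straight-run naphtha = 0.3631 barrels, MTBE = 0.8946 barrels.
Cost = 66.77·0.3631 + 141.43·0.8946 = 150.7675.

$150.77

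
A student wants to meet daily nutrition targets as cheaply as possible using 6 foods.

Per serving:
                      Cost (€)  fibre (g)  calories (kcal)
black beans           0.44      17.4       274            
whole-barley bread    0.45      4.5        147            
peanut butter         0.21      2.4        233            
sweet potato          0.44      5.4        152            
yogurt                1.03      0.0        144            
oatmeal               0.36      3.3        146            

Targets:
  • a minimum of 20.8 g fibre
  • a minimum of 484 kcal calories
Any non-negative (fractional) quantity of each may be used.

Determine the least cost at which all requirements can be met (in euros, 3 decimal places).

€0.646

Treat it as an LP. Let x1 = servings of black beans, x2 = servings of whole-barley bread, x3 = servings of peanut butter, x4 = servings of sweet potato, x5 = servings of yogurt, x6 = servings of oatmeal.
min 0.44x1 + 0.45x2 + 0.21x3 + 0.44x4 + 1.03x5 + 0.36x6 subject to:
  17.4x1 + 4.5x2 + 2.4x3 + 5.4x4 + 3.3x6 ≥ 20.8   (fibre)
  274x1 + 147x2 + 233x3 + 152x4 + 144x5 + 146x6 ≥ 484   (calories)
  x1, x2, x3, x4, x5, x6 ≥ 0.
The optimal basis is {black beans, peanut butter}; whole-barley bread, sweet potato, yogurt, oatmeal drop out. Binding constraints: fibre and calories.
That vertex is x1 = 1.085, x3 = 0.8015.
Hence cost = 0.44·1.085 + 0.21·0.8015 = €0.64572.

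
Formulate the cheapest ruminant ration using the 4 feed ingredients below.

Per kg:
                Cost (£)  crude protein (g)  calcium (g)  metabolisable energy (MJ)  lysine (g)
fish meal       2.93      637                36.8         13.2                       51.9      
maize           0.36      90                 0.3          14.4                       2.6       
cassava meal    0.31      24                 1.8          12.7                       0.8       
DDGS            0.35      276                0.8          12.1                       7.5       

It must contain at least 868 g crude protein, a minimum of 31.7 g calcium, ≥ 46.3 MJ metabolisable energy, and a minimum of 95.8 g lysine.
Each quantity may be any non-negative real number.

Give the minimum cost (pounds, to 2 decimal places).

Let x1 = kg of fish meal, x2 = kg of maize, x3 = kg of cassava meal, x4 = kg of DDGS.
Minimize 2.93x1 + 0.36x2 + 0.31x3 + 0.35x4 with:
  637x1 + 90x2 + 24x3 + 276x4 ≥ 868   (crude protein)
  36.8x1 + 0.3x2 + 1.8x3 + 0.8x4 ≥ 31.7   (calcium)
  13.2x1 + 14.4x2 + 12.7x3 + 12.1x4 ≥ 46.3   (metabolisable energy)
  51.9x1 + 2.6x2 + 0.8x3 + 7.5x4 ≥ 95.8   (lysine)
  x1, x2, x3, x4 ≥ 0.
The minimum-cost mix takes nothing from maize, cassava meal — only fish meal, DDGS. Binding constraints: calcium and lysine.
That vertex is x1 = 0.6871, x4 = 8.019.
Total cost: 2.93·0.6871 + 0.35·8.019 = 4.8199.

£4.82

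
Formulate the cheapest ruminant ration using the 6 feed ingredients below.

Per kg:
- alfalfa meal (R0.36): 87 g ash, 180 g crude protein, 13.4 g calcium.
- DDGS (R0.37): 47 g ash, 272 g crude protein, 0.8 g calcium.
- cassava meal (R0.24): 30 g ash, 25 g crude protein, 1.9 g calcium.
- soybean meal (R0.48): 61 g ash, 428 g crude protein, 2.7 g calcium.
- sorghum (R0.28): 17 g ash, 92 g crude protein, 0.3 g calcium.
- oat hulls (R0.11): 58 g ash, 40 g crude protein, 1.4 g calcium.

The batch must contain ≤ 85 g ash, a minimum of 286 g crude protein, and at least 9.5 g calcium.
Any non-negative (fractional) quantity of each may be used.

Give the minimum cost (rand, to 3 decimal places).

R0.420

Let x1 = kg of alfalfa meal, x2 = kg of DDGS, x3 = kg of cassava meal, x4 = kg of soybean meal, x5 = kg of sorghum, x6 = kg of oat hulls.
Minimize 0.36x1 + 0.37x2 + 0.24x3 + 0.48x4 + 0.28x5 + 0.11x6 s.t.:
  87x1 + 47x2 + 30x3 + 61x4 + 17x5 + 58x6 ≤ 85   (ash)
  180x1 + 272x2 + 25x3 + 428x4 + 92x5 + 40x6 ≥ 286   (crude protein)
  13.4x1 + 0.8x2 + 1.9x3 + 2.7x4 + 0.3x5 + 1.4x6 ≥ 9.5   (calcium)
  x1, x2, x3, x4, x5, x6 ≥ 0.
The optimal basis is {alfalfa meal, soybean meal}; DDGS, cassava meal, sorghum, oat hulls drop out. There the crude protein and calcium constraints are tight.
So alfalfa meal = 0.6275 kg, soybean meal = 0.4043 kg.
Hence cost = 0.36·0.6275 + 0.48·0.4043 = R0.41996.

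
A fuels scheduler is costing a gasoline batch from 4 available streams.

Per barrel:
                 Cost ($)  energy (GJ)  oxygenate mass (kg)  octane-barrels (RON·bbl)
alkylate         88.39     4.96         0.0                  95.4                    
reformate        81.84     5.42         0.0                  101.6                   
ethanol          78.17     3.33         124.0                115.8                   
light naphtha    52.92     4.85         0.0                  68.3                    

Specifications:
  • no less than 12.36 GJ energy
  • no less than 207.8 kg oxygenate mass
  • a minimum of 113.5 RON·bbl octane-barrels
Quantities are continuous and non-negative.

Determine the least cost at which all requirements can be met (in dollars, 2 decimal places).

$204.97

Let x1 = barrels of alkylate, x2 = barrels of reformate, x3 = barrels of ethanol, x4 = barrels of light naphtha.
Minimise 88.39x1 + 81.84x2 + 78.17x3 + 52.92x4 with:
  4.96x1 + 5.42x2 + 3.33x3 + 4.85x4 ≥ 12.36   (energy)
  124x3 ≥ 207.8   (oxygenate mass)
  95.4x1 + 101.6x2 + 115.8x3 + 68.3x4 ≥ 113.5   (octane-barrels)
  x1, x2, x3, x4 ≥ 0.
The cheapest feasible vertex uses only ethanol, light naphtha; alkylate, reformate are not used. The energy and oxygenate mass requirements are met with equality.
Solving gives x3 = 1.6758, x4 = 1.3978.
Objective = 78.17·1.6758 + 52.92·1.3978 = 204.9689.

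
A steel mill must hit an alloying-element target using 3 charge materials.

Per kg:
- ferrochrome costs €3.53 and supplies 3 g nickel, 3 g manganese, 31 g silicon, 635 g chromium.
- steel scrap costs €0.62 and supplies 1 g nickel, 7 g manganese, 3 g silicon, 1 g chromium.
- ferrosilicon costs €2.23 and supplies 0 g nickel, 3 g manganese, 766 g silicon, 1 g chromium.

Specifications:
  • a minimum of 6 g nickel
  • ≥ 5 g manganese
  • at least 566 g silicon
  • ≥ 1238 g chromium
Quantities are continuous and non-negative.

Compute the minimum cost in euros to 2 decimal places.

€8.44

Let x1 = kg of ferrochrome, x2 = kg of steel scrap, x3 = kg of ferrosilicon.
Minimize 3.53x1 + 0.62x2 + 2.23x3 s.t.:
  3x1 + 1x2 ≥ 6   (nickel)
  3x1 + 7x2 + 3x3 ≥ 5   (manganese)
  31x1 + 3x2 + 766x3 ≥ 566   (silicon)
  635x1 + 1x2 + 1x3 ≥ 1238   (chromium)
  x1, x2, x3 ≥ 0.
The optimal mix uses every input. There the nickel, silicon, chromium constraints are tight.
That vertex is x1 = 1.948, x2 = 0.155, x3 = 0.6594.
Cost = 3.53·1.948 + 0.62·0.155 + 2.23·0.6594 = 8.4430.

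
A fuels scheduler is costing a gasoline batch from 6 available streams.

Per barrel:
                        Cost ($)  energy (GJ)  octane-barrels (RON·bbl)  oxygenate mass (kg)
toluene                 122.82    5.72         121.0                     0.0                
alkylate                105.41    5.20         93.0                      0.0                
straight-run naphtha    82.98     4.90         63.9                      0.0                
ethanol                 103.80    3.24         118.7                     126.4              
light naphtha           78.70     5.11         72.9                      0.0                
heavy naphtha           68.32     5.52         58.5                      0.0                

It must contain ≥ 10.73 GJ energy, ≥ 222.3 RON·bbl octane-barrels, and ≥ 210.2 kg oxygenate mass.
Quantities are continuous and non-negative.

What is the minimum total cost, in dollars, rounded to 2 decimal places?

$238.73

Treat it as an LP. Let x1 = barrels of toluene, x2 = barrels of alkylate, x3 = barrels of straight-run naphtha, x4 = barrels of ethanol, x5 = barrels of light naphtha, x6 = barrels of heavy naphtha.
min 122.82x1 + 105.41x2 + 82.98x3 + 103.8x4 + 78.7x5 + 68.32x6 with:
  5.72x1 + 5.2x2 + 4.9x3 + 3.24x4 + 5.11x5 + 5.52x6 ≥ 10.73   (energy)
  121x1 + 93x2 + 63.9x3 + 118.7x4 + 72.9x5 + 58.5x6 ≥ 222.3   (octane-barrels)
  126.4x4 ≥ 210.2   (oxygenate mass)
  x1, x2, x3, x4, x5, x6 ≥ 0.
The cheapest feasible vertex uses only ethanol, heavy naphtha; toluene, alkylate, straight-run naphtha, light naphtha are not used. Binding constraints: energy and oxygenate mass.
Solving gives x4 = 1.663, x6 = 0.9677.
Hence cost = 103.8·1.663 + 68.32·0.9677 = $238.7327.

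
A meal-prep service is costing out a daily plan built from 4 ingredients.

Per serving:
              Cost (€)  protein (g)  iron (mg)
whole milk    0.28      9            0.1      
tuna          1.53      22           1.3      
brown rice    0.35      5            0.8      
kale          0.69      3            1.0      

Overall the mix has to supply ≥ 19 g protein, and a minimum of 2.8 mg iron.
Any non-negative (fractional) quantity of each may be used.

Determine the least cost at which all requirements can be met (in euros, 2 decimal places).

€1.27

This is a linear program. Let x1 = servings of whole milk, x2 = servings of tuna, x3 = servings of brown rice, x4 = servings of kale.
Minimize 0.28x1 + 1.53x2 + 0.35x3 + 0.69x4 with:
  9x1 + 22x2 + 5x3 + 3x4 ≥ 19   (protein)
  0.1x1 + 1.3x2 + 0.8x3 + 1x4 ≥ 2.8   (iron)
  x1, x2, x3, x4 ≥ 0.
The cheapest feasible vertex uses only whole milk, brown rice; tuna, kale are not used. There the protein and iron constraints are tight.
Optimal quantities: whole milk = 0.1791 servings, brown rice = 3.478 servings.
Cost = 0.28·0.1791 + 0.35·3.478 = 1.2674.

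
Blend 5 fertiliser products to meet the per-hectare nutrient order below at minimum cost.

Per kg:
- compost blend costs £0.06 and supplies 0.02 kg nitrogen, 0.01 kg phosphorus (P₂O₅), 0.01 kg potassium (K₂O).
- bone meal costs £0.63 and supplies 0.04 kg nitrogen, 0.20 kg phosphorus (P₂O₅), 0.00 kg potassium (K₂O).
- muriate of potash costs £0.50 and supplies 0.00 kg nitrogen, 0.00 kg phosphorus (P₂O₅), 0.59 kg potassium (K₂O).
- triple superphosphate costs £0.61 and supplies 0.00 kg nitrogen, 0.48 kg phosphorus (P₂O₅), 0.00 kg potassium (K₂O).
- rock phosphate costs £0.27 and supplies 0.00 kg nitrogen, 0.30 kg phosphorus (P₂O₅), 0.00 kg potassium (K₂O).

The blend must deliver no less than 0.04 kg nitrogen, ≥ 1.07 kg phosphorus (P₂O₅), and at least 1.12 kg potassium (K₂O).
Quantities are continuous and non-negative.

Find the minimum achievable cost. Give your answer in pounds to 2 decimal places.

Let x1 = kg of compost blend, x2 = kg of bone meal, x3 = kg of muriate of potash, x4 = kg of triple superphosphate, x5 = kg of rock phosphate.
Minimize 0.06x1 + 0.63x2 + 0.5x3 + 0.61x4 + 0.27x5 s.t.:
  0.02x1 + 0.04x2 ≥ 0.04   (nitrogen)
  0.01x1 + 0.2x2 + 0.48x4 + 0.3x5 ≥ 1.07   (phosphorus (P₂O₅))
  0.01x1 + 0.59x3 ≥ 1.12   (potassium (K₂O))
  x1, x2, x3, x4, x5 ≥ 0.
The minimum-cost mix takes nothing from bone meal, triple superphosphate — only compost blend, muriate of potash, rock phosphate. There the nitrogen, phosphorus (P₂O₅), potassium (K₂O) constraints are tight.
That vertex is x1 = 2, x3 = 1.864, x5 = 3.5.
Cost = 0.06·2 + 0.5·1.864 + 0.27·3.5 = 1.9970.

£2.00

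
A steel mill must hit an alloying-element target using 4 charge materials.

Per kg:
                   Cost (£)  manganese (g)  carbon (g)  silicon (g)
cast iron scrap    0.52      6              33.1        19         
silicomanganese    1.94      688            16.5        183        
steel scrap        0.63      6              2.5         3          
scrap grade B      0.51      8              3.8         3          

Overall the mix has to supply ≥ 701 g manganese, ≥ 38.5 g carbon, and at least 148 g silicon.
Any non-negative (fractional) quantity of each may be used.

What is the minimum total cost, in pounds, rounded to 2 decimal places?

£2.31

This is a linear program. Let x1 = kg of cast iron scrap, x2 = kg of silicomanganese, x3 = kg of steel scrap, x4 = kg of scrap grade B.
Minimize 0.52x1 + 1.94x2 + 0.63x3 + 0.51x4 with:
  6x1 + 688x2 + 6x3 + 8x4 ≥ 701   (manganese)
  33.1x1 + 16.5x2 + 2.5x3 + 3.8x4 ≥ 38.5   (carbon)
  19x1 + 183x2 + 3x3 + 3x4 ≥ 148   (silicon)
  x1, x2, x3, x4 ≥ 0.
The minimum-cost mix takes nothing from steel scrap, scrap grade B — only cast iron scrap, silicomanganese. The manganese and carbon requirements are met with equality.
Optimal quantities: cast iron scrap = 0.6581 kg, silicomanganese = 1.013 kg.
Hence cost = 0.52·0.6581 + 1.94·1.013 = £2.3074.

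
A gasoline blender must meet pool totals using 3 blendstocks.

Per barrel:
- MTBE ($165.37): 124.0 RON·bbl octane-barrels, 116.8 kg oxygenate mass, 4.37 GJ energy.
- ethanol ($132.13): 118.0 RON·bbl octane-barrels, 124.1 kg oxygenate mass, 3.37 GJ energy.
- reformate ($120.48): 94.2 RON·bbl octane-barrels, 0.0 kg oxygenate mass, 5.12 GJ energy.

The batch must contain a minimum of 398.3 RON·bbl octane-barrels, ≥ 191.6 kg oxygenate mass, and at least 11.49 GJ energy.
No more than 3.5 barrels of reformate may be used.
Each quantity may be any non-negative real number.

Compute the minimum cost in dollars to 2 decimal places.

Treat it as an LP. Let x1 = barrels of MTBE, x2 = barrels of ethanol, x3 = barrels of reformate.
Minimize 165.37x1 + 132.13x2 + 120.48x3 s.t.:
  124x1 + 118x2 + 94.2x3 ≥ 398.3   (octane-barrels)
  116.8x1 + 124.1x2 ≥ 191.6   (oxygenate mass)
  4.37x1 + 3.37x2 + 5.12x3 ≥ 11.49   (energy)
  x3 ≤ 3.5
  x1, x2, x3 ≥ 0.
The optimal basis is {ethanol, reformate}; MTBE drops out. The octane-barrels and energy requirements are met with equality.
Optimal quantities: ethanol = 3.3377 barrels, reformate = 0.047257 barrels.
Objective = 132.13·3.3377 + 120.48·0.047257 = 446.7038.

$446.70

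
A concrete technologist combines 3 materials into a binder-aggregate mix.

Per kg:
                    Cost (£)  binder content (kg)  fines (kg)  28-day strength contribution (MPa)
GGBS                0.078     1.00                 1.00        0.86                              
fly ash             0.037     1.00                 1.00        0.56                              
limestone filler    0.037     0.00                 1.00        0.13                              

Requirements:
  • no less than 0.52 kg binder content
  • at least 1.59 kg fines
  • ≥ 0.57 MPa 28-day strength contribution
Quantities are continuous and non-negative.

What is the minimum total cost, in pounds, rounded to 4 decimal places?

£0.0588

Treat it as an LP. Let x1 = kg of GGBS, x2 = kg of fly ash, x3 = kg of limestone filler.
min 0.078x1 + 0.037x2 + 0.037x3 subject to:
  1x1 + 1x2 ≥ 0.52   (binder content)
  1x1 + 1x2 + 1x3 ≥ 1.59   (fines)
  0.86x1 + 0.56x2 + 0.13x3 ≥ 0.57   (28-day strength contribution)
  x1, x2, x3 ≥ 0.
The minimum-cost mix takes nothing from GGBS — only fly ash, limestone filler. Binding constraints: fines and 28-day strength contribution.
So fly ash = 0.8449 kg, limestone filler = 0.7451 kg.
Total cost: 0.037·0.8449 + 0.037·0.7451 = 0.058830.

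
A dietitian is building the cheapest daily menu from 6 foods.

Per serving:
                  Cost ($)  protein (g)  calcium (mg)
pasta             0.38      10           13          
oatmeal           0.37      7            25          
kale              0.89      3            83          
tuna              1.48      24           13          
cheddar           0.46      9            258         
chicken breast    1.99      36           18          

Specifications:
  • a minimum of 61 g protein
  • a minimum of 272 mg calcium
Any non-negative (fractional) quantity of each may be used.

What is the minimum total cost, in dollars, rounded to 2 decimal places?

$2.41

Treat it as an LP. Let x1 = servings of pasta, x2 = servings of oatmeal, x3 = servings of kale, x4 = servings of tuna, x5 = servings of cheddar, x6 = servings of chicken breast.
min 0.38x1 + 0.37x2 + 0.89x3 + 1.48x4 + 0.46x5 + 1.99x6 subject to:
  10x1 + 7x2 + 3x3 + 24x4 + 9x5 + 36x6 ≥ 61   (protein)
  13x1 + 25x2 + 83x3 + 13x4 + 258x5 + 18x6 ≥ 272   (calcium)
  x1, x2, x3, x4, x5, x6 ≥ 0.
At the optimum only pasta, cheddar are positive (oatmeal, kale, tuna, chicken breast = 0). There the protein and calcium constraints are tight.
Optimal quantities: pasta = 5.396 servings, cheddar = 0.7824 servings.
Cost = 0.38·5.396 + 0.46·0.7824 = 2.4104.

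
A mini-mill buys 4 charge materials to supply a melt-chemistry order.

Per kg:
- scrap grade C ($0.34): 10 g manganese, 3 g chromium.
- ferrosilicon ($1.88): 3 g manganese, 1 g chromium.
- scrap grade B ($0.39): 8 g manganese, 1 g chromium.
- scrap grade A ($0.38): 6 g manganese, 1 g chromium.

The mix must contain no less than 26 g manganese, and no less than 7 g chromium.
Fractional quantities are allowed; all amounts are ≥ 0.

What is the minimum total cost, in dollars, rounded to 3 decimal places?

Let x1 = kg of scrap grade C, x2 = kg of ferrosilicon, x3 = kg of scrap grade B, x4 = kg of scrap grade A.
min 0.34x1 + 1.88x2 + 0.39x3 + 0.38x4 subject to:
  10x1 + 3x2 + 8x3 + 6x4 ≥ 26   (manganese)
  3x1 + 1x2 + 1x3 + 1x4 ≥ 7   (chromium)
  x1, x2, x3, x4 ≥ 0.
The minimum-cost mix takes nothing from ferrosilicon, scrap grade B, scrap grade A — only scrap grade C. Binding constraint: manganese.
That vertex is x1 = 2.6.
Cost = 0.34·2.6 = 0.88400.

$0.884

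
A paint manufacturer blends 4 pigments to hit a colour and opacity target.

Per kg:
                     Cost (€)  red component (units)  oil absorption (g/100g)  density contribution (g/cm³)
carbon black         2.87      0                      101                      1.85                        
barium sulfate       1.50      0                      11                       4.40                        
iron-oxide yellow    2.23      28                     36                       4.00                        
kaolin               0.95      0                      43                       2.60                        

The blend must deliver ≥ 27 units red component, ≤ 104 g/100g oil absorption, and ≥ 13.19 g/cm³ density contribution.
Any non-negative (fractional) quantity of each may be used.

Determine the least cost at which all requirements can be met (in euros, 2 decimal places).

€5.33

Let x1 = kg of carbon black, x2 = kg of barium sulfate, x3 = kg of iron-oxide yellow, x4 = kg of kaolin.
Minimize 2.87x1 + 1.5x2 + 2.23x3 + 0.95x4 with:
  28x3 ≥ 27   (red component)
  101x1 + 11x2 + 36x3 + 43x4 ≤ 104   (oil absorption)
  1.85x1 + 4.4x2 + 4x3 + 2.6x4 ≥ 13.19   (density contribution)
  x1, x2, x3, x4 ≥ 0.
The minimum-cost mix takes nothing from carbon black, kaolin — only barium sulfate, iron-oxide yellow. Binding constraints: red component and density contribution.
Solving gives x2 = 2.121, x3 = 0.9643.
Objective = 1.5·2.121 + 2.23·0.9643 = 5.3319.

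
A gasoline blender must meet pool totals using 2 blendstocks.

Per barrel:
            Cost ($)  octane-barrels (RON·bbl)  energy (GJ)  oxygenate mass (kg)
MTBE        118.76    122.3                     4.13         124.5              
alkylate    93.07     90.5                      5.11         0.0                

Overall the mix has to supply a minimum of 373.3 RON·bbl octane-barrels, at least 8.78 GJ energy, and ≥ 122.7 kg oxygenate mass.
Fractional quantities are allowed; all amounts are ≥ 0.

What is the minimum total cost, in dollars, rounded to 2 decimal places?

Treat it as an LP. Let x1 = barrels of MTBE, x2 = barrels of alkylate.
min 118.76x1 + 93.07x2 with:
  122.3x1 + 90.5x2 ≥ 373.3   (octane-barrels)
  4.13x1 + 5.11x2 ≥ 8.78   (energy)
  124.5x1 ≥ 122.7   (oxygenate mass)
  x1, x2 ≥ 0.
The optimal basis is {MTBE}; alkylate drops out. Binding constraint: octane-barrels.
That vertex is x1 = 3.0523.
Total cost: 118.76·3.0523 = 362.4911.

$362.49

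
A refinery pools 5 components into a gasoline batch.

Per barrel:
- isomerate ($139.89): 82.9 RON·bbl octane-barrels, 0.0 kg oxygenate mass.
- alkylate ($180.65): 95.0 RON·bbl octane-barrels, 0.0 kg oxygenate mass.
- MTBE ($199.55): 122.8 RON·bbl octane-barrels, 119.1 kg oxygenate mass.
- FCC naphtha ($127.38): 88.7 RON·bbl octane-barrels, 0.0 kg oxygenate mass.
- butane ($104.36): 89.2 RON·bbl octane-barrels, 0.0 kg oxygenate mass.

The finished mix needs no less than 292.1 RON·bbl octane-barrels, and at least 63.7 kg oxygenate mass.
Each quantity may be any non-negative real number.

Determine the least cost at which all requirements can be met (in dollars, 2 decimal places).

Let x1 = barrels of isomerate, x2 = barrels of alkylate, x3 = barrels of MTBE, x4 = barrels of FCC naphtha, x5 = barrels of butane.
min 139.89x1 + 180.65x2 + 199.55x3 + 127.38x4 + 104.36x5 with:
  82.9x1 + 95x2 + 122.8x3 + 88.7x4 + 89.2x5 ≥ 292.1   (octane-barrels)
  119.1x3 ≥ 63.7   (oxygenate mass)
  x1, x2, x3, x4, x5 ≥ 0.
The minimum-cost mix takes nothing from isomerate, alkylate, FCC naphtha — only MTBE, butane. Binding constraints: octane-barrels and oxygenate mass.
That vertex is x3 = 0.53484, x5 = 2.5384.
Hence cost = 199.55·0.53484 + 104.36·2.5384 = $371.6347.

$371.63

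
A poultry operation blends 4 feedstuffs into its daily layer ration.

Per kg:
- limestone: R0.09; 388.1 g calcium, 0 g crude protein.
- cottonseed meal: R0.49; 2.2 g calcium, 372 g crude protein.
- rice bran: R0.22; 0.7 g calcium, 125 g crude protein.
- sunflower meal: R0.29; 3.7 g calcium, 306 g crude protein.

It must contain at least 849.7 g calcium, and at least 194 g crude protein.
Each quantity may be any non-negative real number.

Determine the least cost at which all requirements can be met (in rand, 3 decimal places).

R0.380

Set it up as a linear program. Let x1 = kg of limestone, x2 = kg of cottonseed meal, x3 = kg of rice bran, x4 = kg of sunflower meal.
Minimize 0.09x1 + 0.49x2 + 0.22x3 + 0.29x4 subject to:
  388.1x1 + 2.2x2 + 0.7x3 + 3.7x4 ≥ 849.7   (calcium)
  372x2 + 125x3 + 306x4 ≥ 194   (crude protein)
  x1, x2, x3, x4 ≥ 0.
The minimum-cost mix takes nothing from cottonseed meal, rice bran — only limestone, sunflower meal. The calcium and crude protein requirements are met with equality.
Optimal quantities: limestone = 2.183 kg, sunflower meal = 0.634 kg.
Total cost: 0.09·2.183 + 0.29·0.634 = 0.38033.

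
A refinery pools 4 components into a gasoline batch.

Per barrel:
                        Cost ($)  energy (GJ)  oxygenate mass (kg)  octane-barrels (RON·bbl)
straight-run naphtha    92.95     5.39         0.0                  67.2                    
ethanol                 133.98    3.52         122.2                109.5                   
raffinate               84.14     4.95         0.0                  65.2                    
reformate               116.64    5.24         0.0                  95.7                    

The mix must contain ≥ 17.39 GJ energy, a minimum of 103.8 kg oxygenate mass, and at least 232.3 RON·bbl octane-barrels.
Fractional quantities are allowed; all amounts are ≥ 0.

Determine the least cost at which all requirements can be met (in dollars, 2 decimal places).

$358.58

Let x1 = barrels of straight-run naphtha, x2 = barrels of ethanol, x3 = barrels of raffinate, x4 = barrels of reformate.
Minimize 92.95x1 + 133.98x2 + 84.14x3 + 116.64x4 with:
  5.39x1 + 3.52x2 + 4.95x3 + 5.24x4 ≥ 17.39   (energy)
  122.2x2 ≥ 103.8   (oxygenate mass)
  67.2x1 + 109.5x2 + 65.2x3 + 95.7x4 ≥ 232.3   (octane-barrels)
  x1, x2, x3, x4 ≥ 0.
The cheapest feasible vertex uses only ethanol, raffinate; straight-run naphtha, reformate are not used. There the energy and oxygenate mass constraints are tight.
Solving gives x2 = 0.84943, x3 = 2.9091.
Total cost: 133.98·0.84943 + 84.14·2.9091 = 358.5783.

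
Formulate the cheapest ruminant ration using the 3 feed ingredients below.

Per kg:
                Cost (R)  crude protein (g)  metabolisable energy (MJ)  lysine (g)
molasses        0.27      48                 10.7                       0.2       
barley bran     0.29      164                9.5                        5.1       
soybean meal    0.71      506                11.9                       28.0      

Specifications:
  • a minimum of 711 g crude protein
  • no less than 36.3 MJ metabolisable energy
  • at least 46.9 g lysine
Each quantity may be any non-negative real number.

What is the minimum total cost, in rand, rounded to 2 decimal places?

Let x1 = kg of molasses, x2 = kg of barley bran, x3 = kg of soybean meal.
Minimize 0.27x1 + 0.29x2 + 0.71x3 s.t.:
  48x1 + 164x2 + 506x3 ≥ 711   (crude protein)
  10.7x1 + 9.5x2 + 11.9x3 ≥ 36.3   (metabolisable energy)
  0.2x1 + 5.1x2 + 28x3 ≥ 46.9   (lysine)
  x1, x2, x3 ≥ 0.
The cheapest feasible vertex uses only barley bran, soybean meal; molasses is not used. The metabolisable energy and lysine requirements are met with equality.
So barley bran = 2.232 kg, soybean meal = 1.268 kg.
Hence cost = 0.29·2.232 + 0.71·1.268 = R1.5476.

R1.55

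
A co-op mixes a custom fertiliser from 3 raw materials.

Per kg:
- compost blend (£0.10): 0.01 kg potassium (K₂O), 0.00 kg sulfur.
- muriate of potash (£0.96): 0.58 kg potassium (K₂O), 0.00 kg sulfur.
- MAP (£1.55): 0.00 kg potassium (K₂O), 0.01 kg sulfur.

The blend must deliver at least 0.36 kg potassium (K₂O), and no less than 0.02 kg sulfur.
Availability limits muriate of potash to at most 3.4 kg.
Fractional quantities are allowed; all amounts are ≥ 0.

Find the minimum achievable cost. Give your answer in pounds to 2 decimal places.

£3.70

Let x1 = kg of compost blend, x2 = kg of muriate of potash, x3 = kg of MAP.
Minimise 0.1x1 + 0.96x2 + 1.55x3 with:
  0.01x1 + 0.58x2 ≥ 0.36   (potassium (K₂O))
  0.01x3 ≥ 0.02   (sulfur)
  x2 ≤ 3.4
  x1, x2, x3 ≥ 0.
The optimal basis is {muriate of potash, MAP}; compost blend drops out. There the potassium (K₂O) and sulfur constraints are tight.
That vertex is x2 = 0.6207, x3 = 2.
Total cost: 0.96·0.6207 + 1.55·2 = 3.6959.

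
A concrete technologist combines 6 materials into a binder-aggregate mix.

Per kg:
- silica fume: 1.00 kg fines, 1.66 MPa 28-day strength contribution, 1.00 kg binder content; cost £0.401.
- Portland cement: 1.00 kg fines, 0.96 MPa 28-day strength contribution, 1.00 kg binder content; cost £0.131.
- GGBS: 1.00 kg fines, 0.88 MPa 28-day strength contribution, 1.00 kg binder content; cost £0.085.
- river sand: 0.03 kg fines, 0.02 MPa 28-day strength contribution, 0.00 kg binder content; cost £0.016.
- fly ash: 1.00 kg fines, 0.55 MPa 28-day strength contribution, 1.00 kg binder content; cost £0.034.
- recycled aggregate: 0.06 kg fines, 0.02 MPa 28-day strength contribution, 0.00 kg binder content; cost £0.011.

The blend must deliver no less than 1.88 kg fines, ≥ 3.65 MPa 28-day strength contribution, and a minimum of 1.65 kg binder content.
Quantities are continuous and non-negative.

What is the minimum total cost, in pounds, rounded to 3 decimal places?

Let x1 = kg of silica fume, x2 = kg of Portland cement, x3 = kg of GGBS, x4 = kg of river sand, x5 = kg of fly ash, x6 = kg of recycled aggregate.
Minimize 0.401x1 + 0.131x2 + 0.085x3 + 0.016x4 + 0.034x5 + 0.011x6 subject to:
  1x1 + 1x2 + 1x3 + 0.03x4 + 1x5 + 0.06x6 ≥ 1.88   (fines)
  1.66x1 + 0.96x2 + 0.88x3 + 0.02x4 + 0.55x5 + 0.02x6 ≥ 3.65   (28-day strength contribution)
  1x1 + 1x2 + 1x3 + 1x5 ≥ 1.65   (binder content)
  x1, x2, x3, x4, x5, x6 ≥ 0.
The minimum-cost mix takes nothing from silica fume, Portland cement, GGBS, river sand, recycled aggregate — only fly ash. The 28-day strength contribution requirement is met with equality.
So fly ash = 6.636 kg.
Total cost: 0.034·6.636 = 0.22562.

£0.226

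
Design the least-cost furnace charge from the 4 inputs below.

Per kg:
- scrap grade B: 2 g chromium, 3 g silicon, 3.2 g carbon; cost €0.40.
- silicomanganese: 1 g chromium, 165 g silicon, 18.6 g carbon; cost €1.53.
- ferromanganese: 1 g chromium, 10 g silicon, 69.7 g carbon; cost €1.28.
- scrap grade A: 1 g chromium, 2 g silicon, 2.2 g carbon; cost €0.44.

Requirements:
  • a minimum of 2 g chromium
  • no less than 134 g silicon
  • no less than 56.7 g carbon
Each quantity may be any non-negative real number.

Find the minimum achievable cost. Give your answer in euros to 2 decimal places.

€2.07

Set it up as a linear program. Let x1 = kg of scrap grade B, x2 = kg of silicomanganese, x3 = kg of ferromanganese, x4 = kg of scrap grade A.
Minimise 0.4x1 + 1.53x2 + 1.28x3 + 0.44x4 with:
  2x1 + 1x2 + 1x3 + 1x4 ≥ 2   (chromium)
  3x1 + 165x2 + 10x3 + 2x4 ≥ 134   (silicon)
  3.2x1 + 18.6x2 + 69.7x3 + 2.2x4 ≥ 56.7   (carbon)
  x1, x2, x3, x4 ≥ 0.
The cheapest feasible vertex uses only scrap grade B, silicomanganese, ferromanganese; scrap grade A is not used. The chromium, silicon, carbon requirements are met with equality.
Optimal quantities: scrap grade B = 0.3182 kg, silicomanganese = 0.7704 kg, ferromanganese = 0.5933 kg.
Total cost: 0.4·0.3182 + 1.53·0.7704 + 1.28·0.5933 = 2.0654.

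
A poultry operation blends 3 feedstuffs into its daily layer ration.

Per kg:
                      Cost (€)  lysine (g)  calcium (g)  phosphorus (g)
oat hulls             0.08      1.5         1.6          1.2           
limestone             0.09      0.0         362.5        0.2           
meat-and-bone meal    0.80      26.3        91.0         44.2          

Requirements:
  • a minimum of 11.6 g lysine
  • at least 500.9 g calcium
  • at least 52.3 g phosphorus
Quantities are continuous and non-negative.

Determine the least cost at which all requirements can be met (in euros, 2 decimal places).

Set it up as a linear program. Let x1 = kg of oat hulls, x2 = kg of limestone, x3 = kg of meat-and-bone meal.
min 0.08x1 + 0.09x2 + 0.8x3 with:
  1.5x1 + 26.3x3 ≥ 11.6   (lysine)
  1.6x1 + 362.5x2 + 91x3 ≥ 500.9   (calcium)
  1.2x1 + 0.2x2 + 44.2x3 ≥ 52.3   (phosphorus)
  x1, x2, x3 ≥ 0.
The minimum-cost mix takes nothing from oat hulls — only limestone, meat-and-bone meal. Binding constraints: calcium and phosphorus.
That vertex is x2 = 1.086, x3 = 1.178.
Objective = 0.09·1.086 + 0.8·1.178 = 1.0401.

€1.04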